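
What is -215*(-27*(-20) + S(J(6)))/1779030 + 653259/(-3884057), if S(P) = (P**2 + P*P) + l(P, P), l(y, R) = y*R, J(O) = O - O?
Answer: -5974468061/25592051573 ≈ -0.23345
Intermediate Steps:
J(O) = 0
l(y, R) = R*y
S(P) = 3*P**2 (S(P) = (P**2 + P*P) + P*P = (P**2 + P**2) + P**2 = 2*P**2 + P**2 = 3*P**2)
-215*(-27*(-20) + S(J(6)))/1779030 + 653259/(-3884057) = -215*(-27*(-20) + 3*0**2)/1779030 + 653259/(-3884057) = -215*(540 + 3*0)*(1/1779030) + 653259*(-1/3884057) = -215*(540 + 0)*(1/1779030) - 653259/3884057 = -215*540*(1/1779030) - 653259/3884057 = -116100*1/1779030 - 653259/3884057 = -430/6589 - 653259/3884057 = -5974468061/25592051573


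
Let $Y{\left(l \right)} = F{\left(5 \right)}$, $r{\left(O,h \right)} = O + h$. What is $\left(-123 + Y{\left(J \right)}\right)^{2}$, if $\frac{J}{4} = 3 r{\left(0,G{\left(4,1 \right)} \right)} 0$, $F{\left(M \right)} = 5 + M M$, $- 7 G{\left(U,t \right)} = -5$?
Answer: $8649$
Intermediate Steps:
$G{\left(U,t \right)} = \frac{5}{7}$ ($G{\left(U,t \right)} = \left(- \frac{1}{7}\right) \left(-5\right) = \frac{5}{7}$)
$F{\left(M \right)} = 5 + M^{2}$
$J = 0$ ($J = 4 \cdot 3 \left(0 + \frac{5}{7}\right) 0 = 4 \cdot 3 \cdot \frac{5}{7} \cdot 0 = 4 \cdot \frac{15}{7} \cdot 0 = 4 \cdot 0 = 0$)
$Y{\left(l \right)} = 30$ ($Y{\left(l \right)} = 5 + 5^{2} = 5 + 25 = 30$)
$\left(-123 + Y{\left(J \right)}\right)^{2} = \left(-123 + 30\right)^{2} = \left(-93\right)^{2} = 8649$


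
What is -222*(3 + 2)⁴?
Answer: -138750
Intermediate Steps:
-222*(3 + 2)⁴ = -222*(5²)² = -222*25² = -222*625 = -138750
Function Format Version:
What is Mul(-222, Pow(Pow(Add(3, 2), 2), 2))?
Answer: -138750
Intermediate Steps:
Mul(-222, Pow(Pow(Add(3, 2), 2), 2)) = Mul(-222, Pow(Pow(5, 2), 2)) = Mul(-222, Pow(25, 2)) = Mul(-222, 625) = -138750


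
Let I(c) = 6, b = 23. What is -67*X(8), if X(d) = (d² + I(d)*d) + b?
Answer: -9045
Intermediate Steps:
X(d) = 23 + d² + 6*d (X(d) = (d² + 6*d) + 23 = 23 + d² + 6*d)
-67*X(8) = -67*(23 + 8² + 6*8) = -67*(23 + 64 + 48) = -67*135 = -9045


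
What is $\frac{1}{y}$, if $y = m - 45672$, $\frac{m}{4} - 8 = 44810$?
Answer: $\frac{1}{133600} \approx 7.485 \cdot 10^{-6}$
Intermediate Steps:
$m = 179272$ ($m = 32 + 4 \cdot 44810 = 32 + 179240 = 179272$)
$y = 133600$ ($y = 179272 - 45672 = 133600$)
$\frac{1}{y} = \frac{1}{133600}$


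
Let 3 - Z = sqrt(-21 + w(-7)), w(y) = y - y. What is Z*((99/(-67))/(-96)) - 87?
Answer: -186429/2144 - 33*I*sqrt(21)/2144 ≈ -86.954 - 0.070534*I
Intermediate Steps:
w(y) = 0
Z = 3 - I*sqrt(21) (Z = 3 - sqrt(-21 + 0) = 3 - sqrt(-21) = 3 - I*sqrt(21) ≈ 3.0 - 4.5826*I)
Z*((99/(-67))/(-96)) - 87 = (3 - I*sqrt(21))*((99/(-67))/(-96)) - 87 = (3 - I*sqrt(21))*((99*(-1/67))*(-1/96)) - 87 = (3 - I*sqrt(21))*(-99/67*(-1/96)) - 87 = (3 - I*sqrt(21))*(33/2144) - 87 = (99/2144 - 33*I*sqrt(21)/2144) - 87 = -186429/2144 - 33*I*sqrt(21)/2144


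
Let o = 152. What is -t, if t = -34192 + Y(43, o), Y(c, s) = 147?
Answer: 34045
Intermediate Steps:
t = -34045 (t = -34192 + 147 = -34045)
-t = -1*(-34045) = 34045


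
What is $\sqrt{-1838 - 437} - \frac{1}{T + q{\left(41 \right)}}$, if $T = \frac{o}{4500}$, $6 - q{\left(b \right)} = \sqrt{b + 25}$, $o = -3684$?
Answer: $\frac{728625}{5506001} + \frac{140625 \sqrt{66}}{5506001} + 5 i \sqrt{91} \approx 0.33982 + 47.697 i$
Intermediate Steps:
$q{\left(b \right)} = 6 - \sqrt{25 + b}$ ($q{\left(b \right)} = 6 - \sqrt{b + 25} = 6 - \sqrt{25 + b}$)
$T = - \frac{307}{375}$ ($T = - \frac{3684}{4500} = \left(-3684\right) \frac{1}{4500} = - \frac{307}{375} \approx -0.81867$)
$\sqrt{-1838 - 437} - \frac{1}{T + q{\left(41 \right)}} = \sqrt{-1838 - 437} - \frac{1}{- \frac{307}{375} + \left(6 - \sqrt{25 + 41}\right)} = \sqrt{-2275} - \frac{1}{- \frac{307}{375} + \left(6 - \sqrt{66}\right)} = 5 i \sqrt{91} - \frac{1}{\frac{1943}{375} - \sqrt{66}} = - \frac{1}{\frac{1943}{375} - \sqrt{66}} + 5 i \sqrt{91}$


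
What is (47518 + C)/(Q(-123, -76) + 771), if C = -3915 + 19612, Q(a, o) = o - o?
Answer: 63215/771 ≈ 81.991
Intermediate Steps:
Q(a, o) = 0
C = 15697
(47518 + C)/(Q(-123, -76) + 771) = (47518 + 15697)/(0 + 771) = 63215/771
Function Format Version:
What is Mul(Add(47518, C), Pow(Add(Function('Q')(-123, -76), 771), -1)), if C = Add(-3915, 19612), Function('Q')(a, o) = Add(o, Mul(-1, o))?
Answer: Rational(63215, 771) ≈ 81.991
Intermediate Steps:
Function('Q')(a, o) = 0
C = 15697
Mul(Add(47518, C), Pow(Add(Function('Q')(-123, -76), 771), -1)) = Mul(Add(47518, 15697), Pow(Add(0, 771), -1)) = Mul(63215, Pow(771, -1)) = Mul(63215, Rational(1, 771)) = Rational(63215, 771)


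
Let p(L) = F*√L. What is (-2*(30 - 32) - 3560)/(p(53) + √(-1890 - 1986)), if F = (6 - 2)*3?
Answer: -1778/(6*√53 + I*√969) ≈ -26.995 + 19.238*I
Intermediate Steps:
F = 12 (F = 4*3 = 12)
p(L) = 12*√L
(-2*(30 - 32) - 3560)/(p(53) + √(-1890 - 1986)) = (-2*(30 - 32) - 3560)/(12*√53 + √(-1890 - 1986)) = (-2*(-2) - 3560)/(12*√53 + √(-3876)) = (4 - 3560)/(12*√53 + 2*I*√969) = -3556/(12*√53 + 2*I*√969)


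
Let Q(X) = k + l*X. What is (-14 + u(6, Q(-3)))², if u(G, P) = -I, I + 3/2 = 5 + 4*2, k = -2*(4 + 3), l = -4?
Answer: 2601/4 ≈ 650.25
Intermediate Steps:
k = -14 (k = -2*7 = -14)
Q(X) = -14 - 4*X
I = 23/2 (I = -3/2 + (5 + 4*2) = -3/2 + (5 + 8) = -3/2 + 13 = 23/2 ≈ 11.500)
u(G, P) = -23/2 (u(G, P) = -1*23/2 = -23/2)
(-14 + u(6, Q(-3)))² = (-14 - 23/2)² = (-51/2)² = 2601/4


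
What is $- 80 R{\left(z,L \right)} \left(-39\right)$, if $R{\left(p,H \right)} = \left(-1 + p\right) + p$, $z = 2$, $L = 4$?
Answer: $9360$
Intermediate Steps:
$R{\left(p,H \right)} = -1 + 2 p$
$- 80 R{\left(z,L \right)} \left(-39\right) = - 80 \left(-1 + 2 \cdot 2\right) \left(-39\right) = - 80 \left(-1 + 4\right) \left(-39\right) = \left(-80\right) 3 \left(-39\right) = \left(-240\right) \left(-39\right) = 9360$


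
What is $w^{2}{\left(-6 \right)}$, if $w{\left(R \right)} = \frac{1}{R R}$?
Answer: $\frac{1}{1296} \approx 0.0007716$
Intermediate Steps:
$w{\left(R \right)} = \frac{1}{R^{2}}$
$w^{2}{\left(-6 \right)} = \left(\frac{1}{36}\right)^{2} = \frac{1}{1296}$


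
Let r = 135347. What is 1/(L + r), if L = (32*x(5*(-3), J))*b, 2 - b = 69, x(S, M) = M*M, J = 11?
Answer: -1/124077 ≈ -8.0595e-6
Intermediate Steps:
x(S, M) = M**2
b = -67 (b = 2 - 1*69 = 2 - 69 = -67)
L = -259424 (L = (32*11**2)*(-67) = (32*121)*(-67) = 3872*(-67) = -259424)
1/(L + r) = 1/(-259424 + 135347) = 1/(-124077) = -1/124077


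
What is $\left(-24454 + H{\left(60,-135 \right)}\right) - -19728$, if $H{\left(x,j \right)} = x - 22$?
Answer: $-4688$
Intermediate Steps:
$H{\left(x,j \right)} = -22 + x$ ($H{\left(x,j \right)} = x - 22 = -22 + x$)
$\left(-24454 + H{\left(60,-135 \right)}\right) - -19728 = \left(-24454 + \left(-22 + 60\right)\right) - -19728 = \left(-24454 + 38\right) + 19728 = -24416 + 19728 = -4688$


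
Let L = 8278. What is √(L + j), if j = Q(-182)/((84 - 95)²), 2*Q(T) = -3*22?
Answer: √1001605/11 ≈ 90.982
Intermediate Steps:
Q(T) = -33 (Q(T) = (-3*22)/2 = (½)*(-66) = -33)
j = -3/11 (j = -33/(84 - 95)² = -33/((-11)²) = -33/121 = -33*1/121 = -3/11 ≈ -0.27273)
√(L + j) = √(8278 - 3/11) = √(91055/11) = √1001605/11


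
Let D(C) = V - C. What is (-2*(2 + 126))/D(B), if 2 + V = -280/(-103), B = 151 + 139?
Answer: 6592/7449 ≈ 0.88495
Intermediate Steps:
B = 290
V = 74/103 (V = -2 - 280/(-103) = -2 - 280*(-1/103) = -2 + 280/103 = 74/103 ≈ 0.71845)
D(C) = 74/103 - C
(-2*(2 + 126))/D(B) = (-2*(2 + 126))/(74/103 - 1*290) = (-2*128)/(74/103 - 290) = -256/(-29796/103) = -256*(-103/29796) = 6592/7449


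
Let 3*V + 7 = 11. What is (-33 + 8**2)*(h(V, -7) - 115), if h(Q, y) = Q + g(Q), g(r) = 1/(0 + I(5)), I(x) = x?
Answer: -52762/15 ≈ -3517.5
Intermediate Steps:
V = 4/3 (V = -7/3 + (1/3)*11 = -7/3 + 11/3 = 4/3 ≈ 1.3333)
g(r) = 1/5 (g(r) = 1/(0 + 5) = 1/5)
h(Q, y) = 1/5 + Q (h(Q, y) = Q + 1/5 = 1/5 + Q)
(-33 + 8**2)*(h(V, -7) - 115) = (-33 + 8**2)*((1/5 + 4/3) - 115) = (-33 + 64)*(23/15 - 115) = 31*(-1702/15) = -52762/15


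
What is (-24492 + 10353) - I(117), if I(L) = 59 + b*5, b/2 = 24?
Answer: -14438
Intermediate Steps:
b = 48 (b = 2*24 = 48)
I(L) = 299 (I(L) = 59 + 48*5 = 59 + 240 = 299)
(-24492 + 10353) - I(117) = (-24492 + 10353) - 1*299 = -14139 - 299 = -14438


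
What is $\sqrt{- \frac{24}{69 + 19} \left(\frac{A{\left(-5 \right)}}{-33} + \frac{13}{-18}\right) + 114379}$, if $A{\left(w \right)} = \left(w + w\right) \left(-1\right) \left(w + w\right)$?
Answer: $\frac{\sqrt{498232182}}{66} \approx 338.2$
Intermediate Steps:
$A{\left(w \right)} = - 4 w^{2}$ ($A{\left(w \right)} = 2 w \left(-1\right) 2 w = - 2 w 2 w = - 4 w^{2}$)
$\sqrt{- \frac{24}{69 + 19} \left(\frac{A{\left(-5 \right)}}{-33} + \frac{13}{-18}\right) + 114379} = \sqrt{- \frac{24}{69 + 19} \left(\frac{\left(-4\right) \left(-5\right)^{2}}{-33} + \frac{13}{-18}\right) + 114379} = \sqrt{- \frac{24}{88} \left(\left(-4\right) 25 \left(- \frac{1}{33}\right) + 13 \left(- \frac{1}{18}\right)\right) + 114379} = \sqrt{\left(-24\right) \frac{1}{88} \left(\left(-100\right) \left(- \frac{1}{33}\right) - \frac{13}{18}\right) + 114379} = \sqrt{- \frac{3 \left(\frac{100}{33} - \frac{13}{18}\right)}{11} + 114379} = \sqrt{\left(- \frac{3}{11}\right) \frac{457}{198} + 114379} = \sqrt{- \frac{457}{726} + 114379} = \sqrt{\frac{83038697}{726}} = \frac{\sqrt{498232182}}{66}$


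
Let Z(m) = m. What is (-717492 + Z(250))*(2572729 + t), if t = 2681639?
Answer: -3768653413056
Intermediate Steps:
(-717492 + Z(250))*(2572729 + t) = (-717492 + 250)*(2572729 + 2681639) = -717242*5254368 = -3768653413056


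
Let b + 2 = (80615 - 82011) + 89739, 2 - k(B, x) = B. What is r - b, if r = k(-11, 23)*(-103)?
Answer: -89680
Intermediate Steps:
k(B, x) = 2 - B
r = -1339 (r = (2 - 1*(-11))*(-103) = (2 + 11)*(-103) = 13*(-103) = -1339)
b = 88341 (b = -2 + ((80615 - 82011) + 89739) = -2 + (-1396 + 89739) = -2 + 88343 = 88341)
r - b = -1339 - 1*88341 = -1339 - 88341 = -89680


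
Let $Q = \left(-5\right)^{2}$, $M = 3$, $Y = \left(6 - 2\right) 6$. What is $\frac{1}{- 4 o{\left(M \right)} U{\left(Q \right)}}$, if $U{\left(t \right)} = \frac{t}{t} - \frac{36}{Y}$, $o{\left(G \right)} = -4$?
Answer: $- \frac{1}{8} \approx -0.125$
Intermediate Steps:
$Y = 24$ ($Y = 4 \cdot 6 = 24$)
$Q = 25$
$U{\left(t \right)} = - \frac{1}{2}$ ($U{\left(t \right)} = \frac{t}{t} - \frac{36}{24} = 1 - \frac{3}{2} = - \frac{1}{2}$)
$\frac{1}{- 4 o{\left(M \right)} U{\left(Q \right)}} = \frac{1}{\left(-4\right) \left(-4\right) \left(- \frac{1}{2}\right)} = \frac{1}{16 \left(- \frac{1}{2}\right)} = \frac{1}{-8} = - \frac{1}{8}$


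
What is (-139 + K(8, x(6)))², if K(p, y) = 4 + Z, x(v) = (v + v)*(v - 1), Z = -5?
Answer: 19600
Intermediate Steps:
x(v) = 2*v*(-1 + v) (x(v) = (2*v)*(-1 + v) = 2*v*(-1 + v))
K(p, y) = -1 (K(p, y) = 4 - 5 = -1)
(-139 + K(8, x(6)))² = (-139 - 1)² = (-140)² = 19600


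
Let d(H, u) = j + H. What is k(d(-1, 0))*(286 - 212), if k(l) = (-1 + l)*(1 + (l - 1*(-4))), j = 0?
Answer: -592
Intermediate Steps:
d(H, u) = H (d(H, u) = 0 + H = H)
k(l) = (-1 + l)*(5 + l) (k(l) = (-1 + l)*(1 + (l + 4)) = (-1 + l)*(1 + (4 + l)) = (-1 + l)*(5 + l))
k(d(-1, 0))*(286 - 212) = (-5 + (-1)² + 4*(-1))*(286 - 212) = (-5 + 1 - 4)*74 = -8*74 = -592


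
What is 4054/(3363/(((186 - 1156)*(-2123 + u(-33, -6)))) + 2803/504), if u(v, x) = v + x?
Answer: 1071227500560/1469994593 ≈ 728.73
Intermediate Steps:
4054/(3363/(((186 - 1156)*(-2123 + u(-33, -6)))) + 2803/504) = 4054/(3363/(((186 - 1156)*(-2123 + (-33 - 6)))) + 2803/504) = 4054/(3363/((-970*(-2123 - 39))) + 2803*(1/504)) = 4054/(3363/((-970*(-2162))) + 2803/504) = 4054/(3363/2097140 + 2803/504) = 4054/(1469994593/264239640) = 4054*(264239640/1469994593) = 1071227500560/1469994593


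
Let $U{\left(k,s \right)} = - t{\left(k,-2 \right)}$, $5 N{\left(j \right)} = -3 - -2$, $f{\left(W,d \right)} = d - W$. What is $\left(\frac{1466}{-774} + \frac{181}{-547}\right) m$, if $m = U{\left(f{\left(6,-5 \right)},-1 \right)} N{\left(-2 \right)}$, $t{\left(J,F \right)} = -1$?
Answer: $\frac{470998}{1058445} \approx 0.44499$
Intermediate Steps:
$N{\left(j \right)} = - \frac{1}{5}$ ($N{\left(j \right)} = \frac{-3 - -2}{5} = \frac{-3 + 2}{5} = \frac{1}{5} \left(-1\right) = - \frac{1}{5}$)
$U{\left(k,s \right)} = 1$ ($U{\left(k,s \right)} = \left(-1\right) \left(-1\right) = 1$)
$m = - \frac{1}{5}$ ($m = 1 \left(- \frac{1}{5}\right) = - \frac{1}{5} \approx -0.2$)
$\left(\frac{1466}{-774} + \frac{181}{-547}\right) m = \left(\frac{1466}{-774} + \frac{181}{-547}\right) \left(- \frac{1}{5}\right) = \left(1466 \left(- \frac{1}{774}\right) + 181 \left(- \frac{1}{547}\right)\right) \left(- \frac{1}{5}\right) = \left(- \frac{733}{387} - \frac{181}{547}\right) \left(- \frac{1}{5}\right) = \left(- \frac{470998}{211689}\right) \left(- \frac{1}{5}\right) = \frac{470998}{1058445}$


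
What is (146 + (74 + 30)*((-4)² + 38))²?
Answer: 33200644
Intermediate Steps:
(146 + (74 + 30)*((-4)² + 38))² = (146 + 104*(16 + 38))² = (146 + 104*54)² = (146 + 5616)² = 5762² = 33200644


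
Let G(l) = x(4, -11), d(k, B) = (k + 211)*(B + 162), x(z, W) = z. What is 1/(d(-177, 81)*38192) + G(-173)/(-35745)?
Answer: -420711157/3759686552160 ≈ -0.00011190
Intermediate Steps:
d(k, B) = (162 + B)*(211 + k) (d(k, B) = (211 + k)*(162 + B) = (162 + B)*(211 + k))
G(l) = 4
1/(d(-177, 81)*38192) + G(-173)/(-35745) = 1/((34182 + 162*(-177) + 211*81 + 81*(-177))*38192) + 4/(-35745) = (1/38192)/(34182 - 28674 + 17091 - 14337) + 4*(-1/35745) = (1/38192)/8262 - 4/35745 = (1/8262)*(1/38192) - 4/35745 = 1/315542304 - 4/35745 = -420711157/3759686552160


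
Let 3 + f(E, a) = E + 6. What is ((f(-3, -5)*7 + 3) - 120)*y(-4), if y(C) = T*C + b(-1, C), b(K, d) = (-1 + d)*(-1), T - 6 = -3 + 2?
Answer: 1755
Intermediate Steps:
T = 5 (T = 6 + (-3 + 2) = 6 - 1 = 5)
f(E, a) = 3 + E (f(E, a) = -3 + (E + 6) = -3 + (6 + E) = 3 + E)
b(K, d) = 1 - d
y(C) = 1 + 4*C (y(C) = 5*C + (1 - C) = 1 + 4*C)
((f(-3, -5)*7 + 3) - 120)*y(-4) = (((3 - 3)*7 + 3) - 120)*(1 + 4*(-4)) = ((0*7 + 3) - 120)*(1 - 16) = ((0 + 3) - 120)*(-15) = (3 - 120)*(-15) = -117*(-15) = 1755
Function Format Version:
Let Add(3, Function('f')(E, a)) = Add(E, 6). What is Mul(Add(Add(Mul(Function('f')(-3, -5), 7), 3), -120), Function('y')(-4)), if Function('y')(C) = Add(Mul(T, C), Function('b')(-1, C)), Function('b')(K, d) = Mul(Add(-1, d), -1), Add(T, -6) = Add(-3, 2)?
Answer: 1755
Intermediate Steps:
T = 5 (T = Add(6, Add(-3, 2)) = Add(6, -1) = 5)
Function('f')(E, a) = Add(3, E) (Function('f')(E, a) = Add(-3, Add(E, 6)) = Add(-3, Add(6, E)) = Add(3, E))
Function('b')(K, d) = Add(1, Mul(-1, d))
Function('y')(C) = Add(1, Mul(4, C)) (Function('y')(C) = Add(Mul(5, C), Add(1, Mul(-1, C))) = Add(1, Mul(4, C)))
Mul(Add(Add(Mul(Function('f')(-3, -5), 7), 3), -120), Function('y')(-4)) = Mul(Add(Add(Mul(Add(3, -3), 7), 3), -120), Add(1, Mul(4, -4))) = Mul(Add(Add(Mul(0, 7), 3), -120), Add(1, -16)) = Mul(Add(Add(0, 3), -120), -15) = Mul(Add(3, -120), -15) = Mul(-117, -15) = 1755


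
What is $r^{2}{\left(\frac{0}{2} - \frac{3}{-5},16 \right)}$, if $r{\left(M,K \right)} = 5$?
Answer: $25$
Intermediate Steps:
$r^{2}{\left(\frac{0}{2} - \frac{3}{-5},16 \right)} = 5^{2} = 25$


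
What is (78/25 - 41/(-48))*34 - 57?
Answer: 46873/600 ≈ 78.122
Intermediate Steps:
(78/25 - 41/(-48))*34 - 57 = (78*(1/25) - 41*(-1/48))*34 - 57 = (78/25 + 41/48)*34 - 57 = (4769/1200)*34 - 57 = 81073/600 - 57 = 46873/600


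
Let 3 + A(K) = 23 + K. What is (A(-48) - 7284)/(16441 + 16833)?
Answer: -3656/16637 ≈ -0.21975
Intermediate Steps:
A(K) = 20 + K (A(K) = -3 + (23 + K) = 20 + K)
(A(-48) - 7284)/(16441 + 16833) = ((20 - 48) - 7284)/(16441 + 16833) = (-28 - 7284)/33274 = -7312*1/33274 = -3656/16637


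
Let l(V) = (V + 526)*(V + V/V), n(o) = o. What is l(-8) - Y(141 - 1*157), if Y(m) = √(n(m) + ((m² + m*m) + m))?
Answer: -3626 - 4*√30 ≈ -3647.9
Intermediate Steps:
l(V) = (1 + V)*(526 + V) (l(V) = (526 + V)*(V + 1) = (526 + V)*(1 + V) = (1 + V)*(526 + V))
Y(m) = √(2*m + 2*m²) (Y(m) = √(m + ((m² + m*m) + m)) = √(m + ((m² + m²) + m)) = √(m + (2*m² + m)) = √(m + (m + 2*m²)) = √(2*m + 2*m²))
l(-8) - Y(141 - 1*157) = (526 + (-8)² + 527*(-8)) - √2*√((141 - 1*157)*(1 + (141 - 1*157))) = (526 + 64 - 4216) - √2*√((141 - 157)*(1 + (141 - 157))) = -3626 - √2*√(-16*(1 - 16)) = -3626 - √2*√(-16*(-15)) = -3626 - √2*√240 = -3626 - √2*4*√15 = -3626 - 4*√30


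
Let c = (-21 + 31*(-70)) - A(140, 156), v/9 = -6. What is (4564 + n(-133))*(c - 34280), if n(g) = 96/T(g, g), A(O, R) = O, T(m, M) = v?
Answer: -1503247660/9 ≈ -1.6703e+8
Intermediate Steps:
v = -54 (v = 9*(-6) = -54)
T(m, M) = -54
n(g) = -16/9 (n(g) = 96/(-54) = 96*(-1/54) = -16/9)
c = -2331 (c = (-21 + 31*(-70)) - 1*140 = (-21 - 2170) - 140 = -2191 - 140 = -2331)
(4564 + n(-133))*(c - 34280) = (4564 - 16/9)*(-2331 - 34280) = (41060/9)*(-36611) = -1503247660/9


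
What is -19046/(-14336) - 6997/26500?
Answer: 50551251/47488000 ≈ 1.0645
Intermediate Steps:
-19046/(-14336) - 6997/26500 = -19046*(-1/14336) - 6997*1/26500 = 9523/7168 - 6997/26500 = 50551251/47488000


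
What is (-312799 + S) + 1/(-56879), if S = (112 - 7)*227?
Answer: -16435983357/56879 ≈ -2.8896e+5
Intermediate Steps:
S = 23835 (S = 105*227 = 23835)
(-312799 + S) + 1/(-56879) = (-312799 + 23835) + 1/(-56879) = -288964 - 1/56879 = -16435983357/56879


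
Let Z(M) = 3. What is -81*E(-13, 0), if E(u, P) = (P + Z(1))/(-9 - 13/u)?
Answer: 243/8 ≈ 30.375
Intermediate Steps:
E(u, P) = (3 + P)/(-9 - 13/u) (E(u, P) = (P + 3)/(-9 - 13/u) = (3 + P)/(-9 - 13/u))
-81*E(-13, 0) = -(-81)*(-13)*(3 + 0)/(13 + 9*(-13)) = -(-81)*(-13)*3/(13 - 117) = -(-81)*(-13)*3/(-104) = -(-81)*(-13)*(-1)*3/104 = -81*(-3/8) = 243/8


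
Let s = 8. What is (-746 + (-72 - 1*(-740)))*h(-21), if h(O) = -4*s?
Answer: 2496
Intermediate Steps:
h(O) = -32 (h(O) = -4*8 = -32)
(-746 + (-72 - 1*(-740)))*h(-21) = (-746 + (-72 - 1*(-740)))*(-32) = (-746 + (-72 + 740))*(-32) = (-746 + 668)*(-32) = -78*(-32) = 2496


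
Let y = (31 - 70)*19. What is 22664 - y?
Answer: 23405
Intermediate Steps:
y = -741 (y = -39*19 = -741)
22664 - y = 22664 - 1*(-741) = 22664 + 741 = 23405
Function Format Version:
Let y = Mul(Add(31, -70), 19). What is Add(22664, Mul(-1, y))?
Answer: 23405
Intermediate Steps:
y = -741 (y = Mul(-39, 19) = -741)
Add(22664, Mul(-1, y)) = Add(22664, Mul(-1, -741)) = Add(22664, 741) = 23405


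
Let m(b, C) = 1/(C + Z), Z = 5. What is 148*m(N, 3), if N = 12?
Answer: 37/2 ≈ 18.500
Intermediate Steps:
m(b, C) = 1/(5 + C) (m(b, C) = 1/(C + 5) = 1/(5 + C))
148*m(N, 3) = 148/(5 + 3) = 148/8 = 148*(⅛) = 37/2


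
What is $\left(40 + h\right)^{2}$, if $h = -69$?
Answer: $841$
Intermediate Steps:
$\left(40 + h\right)^{2} = \left(40 - 69\right)^{2} = \left(-29\right)^{2} = 841$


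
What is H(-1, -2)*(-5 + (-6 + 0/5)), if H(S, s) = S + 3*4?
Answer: -121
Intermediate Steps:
H(S, s) = 12 + S (H(S, s) = S + 12 = 12 + S)
H(-1, -2)*(-5 + (-6 + 0/5)) = (12 - 1)*(-5 + (-6 + 0/5)) = 11*(-5 + (-6 + 0*(1/5))) = 11*(-5 + (-6 + 0)) = 11*(-5 - 6) = 11*(-11) = -121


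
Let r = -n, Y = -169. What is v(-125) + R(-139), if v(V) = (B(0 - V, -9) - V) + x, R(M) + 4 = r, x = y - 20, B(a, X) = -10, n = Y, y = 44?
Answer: 304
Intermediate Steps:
n = -169
r = 169 (r = -1*(-169) = 169)
x = 24 (x = 44 - 20 = 24)
R(M) = 165 (R(M) = -4 + 169 = 165)
v(V) = 14 - V (v(V) = (-10 - V) + 24 = 14 - V)
v(-125) + R(-139) = (14 - 1*(-125)) + 165 = (14 + 125) + 165 = 139 + 165 = 304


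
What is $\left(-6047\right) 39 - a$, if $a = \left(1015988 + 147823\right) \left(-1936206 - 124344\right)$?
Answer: $2398090520217$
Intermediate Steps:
$a = -2398090756050$ ($a = 1163811 \left(-2060550\right) = -2398090756050$)
$\left(-6047\right) 39 - a = \left(-6047\right) 39 - -2398090756050 = -235833 + 2398090756050 = 2398090520217$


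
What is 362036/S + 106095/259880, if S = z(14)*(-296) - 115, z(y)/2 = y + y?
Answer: -18463016807/867531416 ≈ -21.282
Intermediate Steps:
z(y) = 4*y (z(y) = 2*(y + y) = 2*(2*y) = 4*y)
S = -16691 (S = (4*14)*(-296) - 115 = 56*(-296) - 115 = -16576 - 115 = -16691)
362036/S + 106095/259880 = 362036/(-16691) + 106095/259880 = 362036*(-1/16691) + 106095*(1/259880) = -362036/16691 + 21219/51976 = -18463016807/867531416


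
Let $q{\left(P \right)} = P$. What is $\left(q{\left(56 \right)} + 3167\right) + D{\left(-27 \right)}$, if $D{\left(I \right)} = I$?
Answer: $3196$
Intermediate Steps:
$\left(q{\left(56 \right)} + 3167\right) + D{\left(-27 \right)} = \left(56 + 3167\right) - 27 = 3223 - 27 = 3196$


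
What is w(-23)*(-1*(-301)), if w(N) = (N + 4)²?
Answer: 108661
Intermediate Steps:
w(N) = (4 + N)²
w(-23)*(-1*(-301)) = (4 - 23)²*(-1*(-301)) = (-19)²*301 = 361*301 = 108661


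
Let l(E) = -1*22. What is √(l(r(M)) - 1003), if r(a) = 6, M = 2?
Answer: 5*I*√41 ≈ 32.016*I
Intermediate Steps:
l(E) = -22
√(l(r(M)) - 1003) = √(-22 - 1003) = √(-1025) = 5*I*√41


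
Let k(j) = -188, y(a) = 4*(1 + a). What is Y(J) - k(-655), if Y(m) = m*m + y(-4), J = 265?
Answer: 70401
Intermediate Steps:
y(a) = 4 + 4*a
Y(m) = -12 + m² (Y(m) = m*m + (4 + 4*(-4)) = m² + (4 - 16) = m² - 12 = -12 + m²)
Y(J) - k(-655) = (-12 + 265²) - 1*(-188) = (-12 + 70225) + 188 = 70213 + 188 = 70401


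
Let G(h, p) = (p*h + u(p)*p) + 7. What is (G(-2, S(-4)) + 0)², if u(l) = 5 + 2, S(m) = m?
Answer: 169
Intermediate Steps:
u(l) = 7
G(h, p) = 7 + 7*p + h*p (G(h, p) = (p*h + 7*p) + 7 = (h*p + 7*p) + 7 = (7*p + h*p) + 7 = 7 + 7*p + h*p)
(G(-2, S(-4)) + 0)² = ((7 + 7*(-4) - 2*(-4)) + 0)² = ((7 - 28 + 8) + 0)² = (-13 + 0)² = (-13)² = 169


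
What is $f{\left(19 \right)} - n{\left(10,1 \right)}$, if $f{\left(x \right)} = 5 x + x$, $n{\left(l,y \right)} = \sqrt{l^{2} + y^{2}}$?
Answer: $114 - \sqrt{101} \approx 103.95$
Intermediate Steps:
$f{\left(x \right)} = 6 x$
$f{\left(19 \right)} - n{\left(10,1 \right)} = 6 \cdot 19 - \sqrt{10^{2} + 1^{2}} = 114 - \sqrt{100 + 1} = 114 - \sqrt{101}$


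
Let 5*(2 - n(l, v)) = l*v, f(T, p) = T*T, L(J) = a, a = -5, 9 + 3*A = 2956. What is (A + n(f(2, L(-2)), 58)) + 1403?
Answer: 35114/15 ≈ 2340.9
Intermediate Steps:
A = 2947/3 (A = -3 + (⅓)*2956 = -3 + 2956/3 = 2947/3 ≈ 982.33)
L(J) = -5
f(T, p) = T²
n(l, v) = 2 - l*v/5
(A + n(f(2, L(-2)), 58)) + 1403 = (2947/3 + (2 - ⅕*2²*58)) + 1403 = (2947/3 + (2 - ⅕*4*58)) + 1403 = (2947/3 + (2 - 232/5)) + 1403 = (2947/3 - 222/5) + 1403 = 14069/15 + 1403 = 35114/15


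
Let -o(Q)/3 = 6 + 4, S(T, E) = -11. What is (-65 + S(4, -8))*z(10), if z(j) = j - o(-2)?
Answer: -3040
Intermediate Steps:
o(Q) = -30 (o(Q) = -3*(6 + 4) = -3*10 = -30)
z(j) = 30 + j (z(j) = j - 1*(-30) = j + 30 = 30 + j)
(-65 + S(4, -8))*z(10) = (-65 - 11)*(30 + 10) = -76*40 = -3040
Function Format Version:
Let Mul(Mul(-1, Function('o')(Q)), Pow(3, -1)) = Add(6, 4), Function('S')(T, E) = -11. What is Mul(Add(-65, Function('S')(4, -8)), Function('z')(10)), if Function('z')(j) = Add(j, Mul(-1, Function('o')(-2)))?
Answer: -3040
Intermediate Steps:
Function('o')(Q) = -30 (Function('o')(Q) = Mul(-3, Add(6, 4)) = Mul(-3, 10) = -30)
Function('z')(j) = Add(30, j) (Function('z')(j) = Add(j, Mul(-1, -30)) = Add(j, 30) = Add(30, j))
Mul(Add(-65, Function('S')(4, -8)), Function('z')(10)) = Mul(Add(-65, -11), Add(30, 10)) = Mul(-76, 40) = -3040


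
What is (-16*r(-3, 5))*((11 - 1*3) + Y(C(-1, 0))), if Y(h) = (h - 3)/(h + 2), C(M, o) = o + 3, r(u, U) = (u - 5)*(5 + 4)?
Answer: 9216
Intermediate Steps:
r(u, U) = -45 + 9*u (r(u, U) = (-5 + u)*9 = -45 + 9*u)
C(M, o) = 3 + o
Y(h) = (-3 + h)/(2 + h)
(-16*r(-3, 5))*((11 - 1*3) + Y(C(-1, 0))) = (-16*(-45 + 9*(-3)))*((11 - 1*3) + (-3 + (3 + 0))/(2 + (3 + 0))) = (-16*(-45 - 27))*((11 - 3) + (-3 + 3)/(2 + 3)) = (-16*(-72))*(8 + 0/5) = 1152*(8 + (1/5)*0) = 1152*(8 + 0) = 1152*8 = 9216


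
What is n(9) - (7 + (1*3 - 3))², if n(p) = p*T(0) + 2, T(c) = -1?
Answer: -56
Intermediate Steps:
n(p) = 2 - p (n(p) = p*(-1) + 2 = -p + 2 = 2 - p)
n(9) - (7 + (1*3 - 3))² = (2 - 1*9) - (7 + (1*3 - 3))² = (2 - 9) - (7 + (3 - 3))² = -7 - (7 + 0)² = -7 - 1*7² = -7 - 1*49 = -7 - 49 = -56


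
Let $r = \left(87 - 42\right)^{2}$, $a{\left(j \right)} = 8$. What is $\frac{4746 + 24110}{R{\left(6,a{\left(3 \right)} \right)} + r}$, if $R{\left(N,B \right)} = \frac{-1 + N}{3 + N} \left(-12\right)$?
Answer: $\frac{86568}{6055} \approx 14.297$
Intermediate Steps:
$r = 2025$ ($r = \left(87 + \left(-46 + 4\right)\right)^{2} = \left(87 - 42\right)^{2} = 45^{2} = 2025$)
$R{\left(N,B \right)} = - \frac{12 \left(-1 + N\right)}{3 + N}$ ($R{\left(N,B \right)} = \frac{-1 + N}{3 + N} \left(-12\right) = - \frac{12 \left(-1 + N\right)}{3 + N}$)
$\frac{4746 + 24110}{R{\left(6,a{\left(3 \right)} \right)} + r} = \frac{4746 + 24110}{\frac{12 \left(1 - 6\right)}{3 + 6} + 2025} = \frac{28856}{\frac{12 \left(1 - 6\right)}{9} + 2025} = \frac{28856}{12 \cdot \frac{1}{9} \left(-5\right) + 2025} = \frac{28856}{- \frac{20}{3} + 2025} = \frac{28856}{\frac{6055}{3}} = 28856 \cdot \frac{3}{6055} = \frac{86568}{6055}$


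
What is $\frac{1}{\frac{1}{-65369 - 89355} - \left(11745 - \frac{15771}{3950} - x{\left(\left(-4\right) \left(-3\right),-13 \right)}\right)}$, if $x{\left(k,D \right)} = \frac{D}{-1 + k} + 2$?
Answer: $- \frac{3361378900}{39463224146003} \approx -8.5177 \cdot 10^{-5}$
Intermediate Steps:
$x{\left(k,D \right)} = 2 + \frac{D}{-1 + k}$
$\frac{1}{\frac{1}{-65369 - 89355} - \left(11745 - \frac{15771}{3950} - x{\left(\left(-4\right) \left(-3\right),-13 \right)}\right)} = \frac{1}{\frac{1}{-65369 - 89355} - \left(11745 - \frac{15771}{3950} - \frac{-2 - 13 + 2 \left(\left(-4\right) \left(-3\right)\right)}{-1 - -12}\right)} = \frac{1}{\frac{1}{-154724} + \left(\left(-11745 - - \frac{15771}{3950}\right) + \frac{-2 - 13 + 2 \cdot 12}{-1 + 12}\right)} = \frac{1}{- \frac{1}{154724} + \left(\left(-11745 + \frac{15771}{3950}\right) + \frac{-2 - 13 + 24}{11}\right)} = \frac{1}{- \frac{1}{154724} + \left(- \frac{46376979}{3950} + \frac{1}{11} \cdot 9\right)} = \frac{1}{- \frac{1}{154724} + \left(- \frac{46376979}{3950} + \frac{9}{11}\right)} = \frac{1}{- \frac{1}{154724} - \frac{510111219}{43450}} = \frac{1}{- \frac{39463224146003}{3361378900}} = - \frac{3361378900}{39463224146003}$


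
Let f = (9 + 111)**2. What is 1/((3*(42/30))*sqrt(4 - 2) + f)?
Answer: 20000/287999951 - 35*sqrt(2)/1727999706 ≈ 6.9416e-5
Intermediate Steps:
f = 14400 (f = 120**2 = 14400)
1/((3*(42/30))*sqrt(4 - 2) + f) = 1/((3*(42/30))*sqrt(4 - 2) + 14400) = 1/((3*(42*(1/30)))*sqrt(2) + 14400) = 1/((3*(7/5))*sqrt(2) + 14400) = 1/(21*sqrt(2)/5 + 14400) = 1/(14400 + 21*sqrt(2)/5)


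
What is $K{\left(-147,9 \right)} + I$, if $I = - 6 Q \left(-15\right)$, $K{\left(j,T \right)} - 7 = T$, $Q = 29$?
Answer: $2626$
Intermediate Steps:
$K{\left(j,T \right)} = 7 + T$
$I = 2610$ ($I = \left(-6\right) 29 \left(-15\right) = \left(-174\right) \left(-15\right) = 2610$)
$K{\left(-147,9 \right)} + I = \left(7 + 9\right) + 2610 = 16 + 2610 = 2626$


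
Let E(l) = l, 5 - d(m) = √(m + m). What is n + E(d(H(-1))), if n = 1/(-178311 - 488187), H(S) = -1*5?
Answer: 3332489/666498 - I*√10 ≈ 5.0 - 3.1623*I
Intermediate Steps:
H(S) = -5
n = -1/666498 (n = 1/(-666498) = -1/666498 ≈ -1.5004e-6)
d(m) = 5 - √2*√m (d(m) = 5 - √(m + m) = 5 - √(2*m) = 5 - √2*√m)
n + E(d(H(-1))) = -1/666498 + (5 - √2*√(-5)) = -1/666498 + (5 - √2*I*√5) = -1/666498 + (5 - I*√10) = 3332489/666498 - I*√10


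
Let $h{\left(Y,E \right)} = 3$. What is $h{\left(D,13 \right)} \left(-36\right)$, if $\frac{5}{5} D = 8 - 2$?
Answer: $-108$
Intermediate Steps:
$D = 6$ ($D = 8 - 2 = 6$)
$h{\left(D,13 \right)} \left(-36\right) = 3 \left(-36\right) = -108$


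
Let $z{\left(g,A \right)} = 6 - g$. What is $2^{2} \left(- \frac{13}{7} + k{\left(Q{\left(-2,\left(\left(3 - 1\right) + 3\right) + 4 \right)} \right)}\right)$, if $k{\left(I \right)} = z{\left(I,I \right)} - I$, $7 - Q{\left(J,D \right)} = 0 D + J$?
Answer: $- \frac{388}{7} \approx -55.429$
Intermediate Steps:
$Q{\left(J,D \right)} = 7 - J$ ($Q{\left(J,D \right)} = 7 - \left(0 D + J\right) = 7 - \left(0 + J\right) = 7 - J$)
$k{\left(I \right)} = 6 - 2 I$ ($k{\left(I \right)} = \left(6 - I\right) - I = 6 - 2 I$)
$2^{2} \left(- \frac{13}{7} + k{\left(Q{\left(-2,\left(\left(3 - 1\right) + 3\right) + 4 \right)} \right)}\right) = 2^{2} \left(- \frac{13}{7} + \left(6 - 2 \left(7 - -2\right)\right)\right) = 4 \left(\left(-13\right) \frac{1}{7} + \left(6 - 2 \left(7 + 2\right)\right)\right) = 4 \left(- \frac{13}{7} + \left(6 - 18\right)\right) = 4 \left(- \frac{13}{7} - 12\right) = 4 \left(- \frac{97}{7}\right) = - \frac{388}{7}$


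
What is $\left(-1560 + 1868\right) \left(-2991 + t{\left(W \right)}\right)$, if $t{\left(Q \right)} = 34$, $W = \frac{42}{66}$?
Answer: $-910756$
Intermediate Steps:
$W = \frac{7}{11}$ ($W = 42 \cdot \frac{1}{66} = \frac{7}{11} \approx 0.63636$)
$\left(-1560 + 1868\right) \left(-2991 + t{\left(W \right)}\right) = \left(-1560 + 1868\right) \left(-2991 + 34\right) = 308 \left(-2957\right) = -910756$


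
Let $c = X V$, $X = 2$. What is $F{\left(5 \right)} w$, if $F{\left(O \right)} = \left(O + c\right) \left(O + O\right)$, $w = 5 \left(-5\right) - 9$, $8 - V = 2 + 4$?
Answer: $-3060$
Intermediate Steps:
$V = 2$ ($V = 8 - \left(2 + 4\right) = 8 - 6 = 2$)
$w = -34$ ($w = -25 - 9 = -34$)
$c = 4$ ($c = 2 \cdot 2 = 4$)
$F{\left(O \right)} = 2 O \left(4 + O\right)$ ($F{\left(O \right)} = \left(O + 4\right) \left(O + O\right) = \left(4 + O\right) 2 O = 2 O \left(4 + O\right)$)
$F{\left(5 \right)} w = 2 \cdot 5 \left(4 + 5\right) \left(-34\right) = 2 \cdot 5 \cdot 9 \left(-34\right) = 90 \left(-34\right) = -3060$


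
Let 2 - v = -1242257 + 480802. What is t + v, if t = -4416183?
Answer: -3654726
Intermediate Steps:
v = 761457 (v = 2 - (-1242257 + 480802) = 2 - 1*(-761455) = 2 + 761455 = 761457)
t + v = -4416183 + 761457 = -3654726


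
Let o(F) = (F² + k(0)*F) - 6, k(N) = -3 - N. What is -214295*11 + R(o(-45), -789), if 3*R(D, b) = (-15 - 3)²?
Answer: -2357137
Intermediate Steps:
o(F) = -6 + F² - 3*F (o(F) = (F² + (-3 - 1*0)*F) - 6 = (F² + (-3 + 0)*F) - 6 = (F² - 3*F) - 6 = -6 + F² - 3*F)
R(D, b) = 108 (R(D, b) = (-15 - 3)²/3 = (⅓)*(-18)² = (⅓)*324 = 108)
-214295*11 + R(o(-45), -789) = -214295*11 + 108 = -2357245 + 108 = -2357137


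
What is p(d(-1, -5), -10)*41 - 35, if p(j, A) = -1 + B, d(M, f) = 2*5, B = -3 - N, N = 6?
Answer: -445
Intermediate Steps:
B = -9 (B = -3 - 1*6 = -3 - 6 = -9)
d(M, f) = 10
p(j, A) = -10 (p(j, A) = -1 - 9 = -10)
p(d(-1, -5), -10)*41 - 35 = -10*41 - 35 = -410 - 35 = -445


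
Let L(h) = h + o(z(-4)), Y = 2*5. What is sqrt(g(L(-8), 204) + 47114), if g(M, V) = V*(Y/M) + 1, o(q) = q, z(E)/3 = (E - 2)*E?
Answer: 5*sqrt(30174)/4 ≈ 217.13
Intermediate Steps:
Y = 10
z(E) = 3*E*(-2 + E) (z(E) = 3*((E - 2)*E) = 3*((-2 + E)*E) = 3*(E*(-2 + E)) = 3*E*(-2 + E))
L(h) = 72 + h (L(h) = h + 3*(-4)*(-2 - 4) = h + 3*(-4)*(-6) = h + 72 = 72 + h)
g(M, V) = 1 + 10*V/M (g(M, V) = V*(10/M) + 1 = 10*V/M + 1 = 1 + 10*V/M)
sqrt(g(L(-8), 204) + 47114) = sqrt(((72 - 8) + 10*204)/(72 - 8) + 47114) = sqrt((64 + 2040)/64 + 47114) = sqrt((1/64)*2104 + 47114) = sqrt(263/8 + 47114) = sqrt(377175/8) = 5*sqrt(30174)/4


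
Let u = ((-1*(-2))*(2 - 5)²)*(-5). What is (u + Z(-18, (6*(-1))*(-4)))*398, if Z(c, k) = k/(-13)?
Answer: -475212/13 ≈ -36555.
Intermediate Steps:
Z(c, k) = -k/13 (Z(c, k) = k*(-1/13) = -k/13)
u = -90 (u = (2*(-3)²)*(-5) = (2*9)*(-5) = 18*(-5) = -90)
(u + Z(-18, (6*(-1))*(-4)))*398 = (-90 - 6*(-1)*(-4)/13)*398 = (-90 - (-6)*(-4)/13)*398 = (-90 - 1/13*24)*398 = (-90 - 24/13)*398 = -1194/13*398 = -475212/13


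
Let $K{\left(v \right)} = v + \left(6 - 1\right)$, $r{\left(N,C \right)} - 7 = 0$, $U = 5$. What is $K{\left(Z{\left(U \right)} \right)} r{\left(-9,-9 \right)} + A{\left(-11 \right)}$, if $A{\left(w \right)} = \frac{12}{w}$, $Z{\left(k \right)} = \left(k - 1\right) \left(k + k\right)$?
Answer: $\frac{3453}{11} \approx 313.91$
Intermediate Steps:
$r{\left(N,C \right)} = 7$ ($r{\left(N,C \right)} = 7 + 0 = 7$)
$Z{\left(k \right)} = 2 k \left(-1 + k\right)$ ($Z{\left(k \right)} = \left(-1 + k\right) 2 k = 2 k \left(-1 + k\right)$)
$K{\left(v \right)} = 5 + v$ ($K{\left(v \right)} = v + 5 = 5 + v$)
$K{\left(Z{\left(U \right)} \right)} r{\left(-9,-9 \right)} + A{\left(-11 \right)} = \left(5 + 2 \cdot 5 \left(-1 + 5\right)\right) 7 + \frac{12}{-11} = \left(5 + 2 \cdot 5 \cdot 4\right) 7 + 12 \left(- \frac{1}{11}\right) = \left(5 + 40\right) 7 - \frac{12}{11} = 45 \cdot 7 - \frac{12}{11} = 315 - \frac{12}{11} = \frac{3453}{11}$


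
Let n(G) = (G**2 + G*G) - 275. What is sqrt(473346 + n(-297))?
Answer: sqrt(649489) ≈ 805.91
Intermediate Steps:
n(G) = -275 + 2*G**2 (n(G) = (G**2 + G**2) - 275 = 2*G**2 - 275 = -275 + 2*G**2)
sqrt(473346 + n(-297)) = sqrt(473346 + (-275 + 2*(-297)**2)) = sqrt(473346 + (-275 + 2*88209)) = sqrt(473346 + (-275 + 176418)) = sqrt(473346 + 176143) = sqrt(649489)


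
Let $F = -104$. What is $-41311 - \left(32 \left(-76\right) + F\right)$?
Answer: $-38775$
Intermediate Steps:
$-41311 - \left(32 \left(-76\right) + F\right) = -41311 - \left(32 \left(-76\right) - 104\right) = -41311 - \left(-2432 - 104\right) = -41311 - -2536 = -41311 + 2536 = -38775$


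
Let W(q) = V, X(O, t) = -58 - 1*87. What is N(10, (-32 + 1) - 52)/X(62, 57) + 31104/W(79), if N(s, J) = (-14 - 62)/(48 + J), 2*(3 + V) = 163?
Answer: 315693668/796775 ≈ 396.21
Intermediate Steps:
X(O, t) = -145 (X(O, t) = -58 - 87 = -145)
V = 157/2 (V = -3 + (1/2)*163 = -3 + 163/2 = 157/2 ≈ 78.500)
W(q) = 157/2
N(s, J) = -76/(48 + J)
N(10, (-32 + 1) - 52)/X(62, 57) + 31104/W(79) = -76/(48 + ((-32 + 1) - 52))/(-145) + 31104/(157/2) = -76/(48 + (-31 - 52))*(-1/145) + 31104*(2/157) = -76/(48 - 83)*(-1/145) + 62208/157 = -76/(-35)*(-1/145) + 62208/157 = -76*(-1/35)*(-1/145) + 62208/157 = (76/35)*(-1/145) + 62208/157 = -76/5075 + 62208/157 = 315693668/796775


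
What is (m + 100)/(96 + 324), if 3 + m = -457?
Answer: -6/7 ≈ -0.85714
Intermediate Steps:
m = -460 (m = -3 - 457 = -460)
(m + 100)/(96 + 324) = (-460 + 100)/(96 + 324) = -360/420 = -360*1/420 = -6/7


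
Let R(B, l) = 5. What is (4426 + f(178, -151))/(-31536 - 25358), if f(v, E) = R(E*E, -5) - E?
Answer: -2291/28447 ≈ -0.080536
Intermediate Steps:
f(v, E) = 5 - E
(4426 + f(178, -151))/(-31536 - 25358) = (4426 + (5 - 1*(-151)))/(-31536 - 25358) = (4426 + (5 + 151))/(-56894) = (4426 + 156)*(-1/56894) = 4582*(-1/56894) = -2291/28447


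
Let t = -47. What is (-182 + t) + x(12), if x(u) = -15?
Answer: -244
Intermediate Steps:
(-182 + t) + x(12) = (-182 - 47) - 15 = -229 - 15 = -244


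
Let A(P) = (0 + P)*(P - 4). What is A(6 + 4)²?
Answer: 3600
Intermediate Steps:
A(P) = P*(-4 + P)
A(6 + 4)² = ((6 + 4)*(-4 + (6 + 4)))² = (10*(-4 + 10))² = (10*6)² = 60² = 3600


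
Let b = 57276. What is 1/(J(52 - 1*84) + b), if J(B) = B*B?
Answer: 1/58300 ≈ 1.7153e-5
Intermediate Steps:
J(B) = B²
1/(J(52 - 1*84) + b) = 1/((52 - 1*84)² + 57276) = 1/((52 - 84)² + 57276) = 1/((-32)² + 57276) = 1/(1024 + 57276) = 1/58300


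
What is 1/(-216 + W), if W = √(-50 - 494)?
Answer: -27/5900 - I*√34/11800 ≈ -0.0045763 - 0.00049415*I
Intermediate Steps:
W = 4*I*√34 (W = √(-544) = 4*I*√34 ≈ 23.324*I)
1/(-216 + W) = 1/(-216 + 4*I*√34)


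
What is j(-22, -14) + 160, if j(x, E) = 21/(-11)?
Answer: 1739/11 ≈ 158.09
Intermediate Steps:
j(x, E) = -21/11 (j(x, E) = 21*(-1/11) = -21/11)
j(-22, -14) + 160 = -21/11 + 160 = 1739/11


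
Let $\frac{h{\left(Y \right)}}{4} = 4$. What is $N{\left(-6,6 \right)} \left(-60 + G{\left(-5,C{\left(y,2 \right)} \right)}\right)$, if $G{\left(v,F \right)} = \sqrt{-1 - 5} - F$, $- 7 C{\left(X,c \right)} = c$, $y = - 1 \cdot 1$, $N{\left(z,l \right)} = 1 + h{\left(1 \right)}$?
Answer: $- \frac{7106}{7} + 17 i \sqrt{6} \approx -1015.1 + 41.641 i$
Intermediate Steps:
$h{\left(Y \right)} = 16$ ($h{\left(Y \right)} = 4 \cdot 4 = 16$)
$N{\left(z,l \right)} = 17$ ($N{\left(z,l \right)} = 1 + 16 = 17$)
$y = -1$ ($y = \left(-1\right) 1 = -1$)
$C{\left(X,c \right)} = - \frac{c}{7}$
$G{\left(v,F \right)} = - F + i \sqrt{6}$ ($G{\left(v,F \right)} = \sqrt{-6} - F = i \sqrt{6} - F = - F + i \sqrt{6}$)
$N{\left(-6,6 \right)} \left(-60 + G{\left(-5,C{\left(y,2 \right)} \right)}\right) = 17 \left(-60 + \left(- \frac{\left(-1\right) 2}{7} + i \sqrt{6}\right)\right) = 17 \left(-60 + \left(\left(-1\right) \left(- \frac{2}{7}\right) + i \sqrt{6}\right)\right) = 17 \left(-60 + \left(\frac{2}{7} + i \sqrt{6}\right)\right) = 17 \left(- \frac{418}{7} + i \sqrt{6}\right) = - \frac{7106}{7} + 17 i \sqrt{6}$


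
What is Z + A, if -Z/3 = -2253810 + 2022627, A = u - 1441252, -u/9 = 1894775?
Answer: -17800678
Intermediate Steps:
u = -17052975 (u = -9*1894775 = -17052975)
A = -18494227 (A = -17052975 - 1441252 = -18494227)
Z = 693549 (Z = -3*(-2253810 + 2022627) = -3*(-231183) = 693549)
Z + A = 693549 - 18494227 = -17800678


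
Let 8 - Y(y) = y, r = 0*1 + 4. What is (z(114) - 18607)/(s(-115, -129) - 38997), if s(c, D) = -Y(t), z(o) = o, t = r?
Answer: 18493/39001 ≈ 0.47417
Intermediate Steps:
r = 4 (r = 0 + 4 = 4)
t = 4
Y(y) = 8 - y
s(c, D) = -4 (s(c, D) = -(8 - 1*4) = -(8 - 4) = -1*4 = -4)
(z(114) - 18607)/(s(-115, -129) - 38997) = (114 - 18607)/(-4 - 38997) = -18493/(-39001) = -18493*(-1/39001) = 18493/39001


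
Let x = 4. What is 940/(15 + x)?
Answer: 940/19 ≈ 49.474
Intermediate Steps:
940/(15 + x) = 940/(15 + 4) = 940/19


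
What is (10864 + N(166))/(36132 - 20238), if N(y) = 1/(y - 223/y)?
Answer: 148472939/217215351 ≈ 0.68353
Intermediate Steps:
(10864 + N(166))/(36132 - 20238) = (10864 + 166/(-223 + 166**2))/(36132 - 20238) = (10864 + 166/(-223 + 27556))/15894 = (10864 + 166/27333)*(1/15894) = (296945878/27333)*(1/15894) = 148472939/217215351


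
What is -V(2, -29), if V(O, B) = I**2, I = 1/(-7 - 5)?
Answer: -1/144 ≈ -0.0069444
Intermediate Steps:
I = -1/12 (I = 1/(-12) = -1/12 ≈ -0.083333)
V(O, B) = 1/144 (V(O, B) = (-1/12)**2 = 1/144)
-V(2, -29) = -1*1/144 = -1/144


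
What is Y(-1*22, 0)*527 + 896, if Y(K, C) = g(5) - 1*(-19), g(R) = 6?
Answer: 14071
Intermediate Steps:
Y(K, C) = 25 (Y(K, C) = 6 - 1*(-19) = 6 + 19 = 25)
Y(-1*22, 0)*527 + 896 = 25*527 + 896 = 13175 + 896 = 14071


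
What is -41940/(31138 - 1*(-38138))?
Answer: -3495/5773 ≈ -0.60540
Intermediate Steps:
-41940/(31138 - 1*(-38138)) = -41940/(31138 + 38138) = -41940/69276 = -41940*1/69276 = -3495/5773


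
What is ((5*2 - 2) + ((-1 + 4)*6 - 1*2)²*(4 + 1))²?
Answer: 1658944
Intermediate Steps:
((5*2 - 2) + ((-1 + 4)*6 - 1*2)²*(4 + 1))² = ((10 - 2) + (3*6 - 2)²*5)² = (8 + (18 - 2)²*5)² = (8 + 16²*5)² = (8 + 256*5)² = (8 + 1280)² = 1288² = 1658944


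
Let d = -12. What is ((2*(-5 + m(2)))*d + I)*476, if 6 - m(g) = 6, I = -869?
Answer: -356524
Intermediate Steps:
m(g) = 0 (m(g) = 6 - 1*6 = 6 - 6 = 0)
((2*(-5 + m(2)))*d + I)*476 = ((2*(-5 + 0))*(-12) - 869)*476 = ((2*(-5))*(-12) - 869)*476 = (-10*(-12) - 869)*476 = (120 - 869)*476 = -749*476 = -356524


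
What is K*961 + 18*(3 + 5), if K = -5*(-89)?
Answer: 427789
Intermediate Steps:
K = 445
K*961 + 18*(3 + 5) = 445*961 + 18*(3 + 5) = 427645 + 18*8 = 427645 + 144 = 427789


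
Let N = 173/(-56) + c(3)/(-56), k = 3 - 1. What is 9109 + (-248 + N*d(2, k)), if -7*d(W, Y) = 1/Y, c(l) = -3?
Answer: 3473597/392 ≈ 8861.2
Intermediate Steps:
k = 2
d(W, Y) = -1/(7*Y)
N = -85/28 (N = 173/(-56) - 3/(-56) = 173*(-1/56) - 3*(-1/56) = -173/56 + 3/56 = -85/28 ≈ -3.0357)
9109 + (-248 + N*d(2, k)) = 9109 + (-248 - (-85)/(196*2)) = 9109 + (-248 - 85/28*(-1/14)) = 9109 + (-248 + 85/392) = 9109 - 97131/392 = 3473597/392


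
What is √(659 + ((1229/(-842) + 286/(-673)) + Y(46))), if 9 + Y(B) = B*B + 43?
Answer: √901393829702090/566666 ≈ 52.982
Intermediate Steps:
Y(B) = 34 + B² (Y(B) = -9 + (B*B + 43) = -9 + (B² + 43) = -9 + (43 + B²) = 34 + B²)
√(659 + ((1229/(-842) + 286/(-673)) + Y(46))) = √(659 + ((1229/(-842) + 286/(-673)) + (34 + 46²))) = √(659 + ((1229*(-1/842) + 286*(-1/673)) + (34 + 2116))) = √(659 + ((-1229/842 - 286/673) + 2150)) = √(659 + (-1067929/566666 + 2150)) = √(659 + 1217263971/566666) = √(1590696865/566666) = √901393829702090/566666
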